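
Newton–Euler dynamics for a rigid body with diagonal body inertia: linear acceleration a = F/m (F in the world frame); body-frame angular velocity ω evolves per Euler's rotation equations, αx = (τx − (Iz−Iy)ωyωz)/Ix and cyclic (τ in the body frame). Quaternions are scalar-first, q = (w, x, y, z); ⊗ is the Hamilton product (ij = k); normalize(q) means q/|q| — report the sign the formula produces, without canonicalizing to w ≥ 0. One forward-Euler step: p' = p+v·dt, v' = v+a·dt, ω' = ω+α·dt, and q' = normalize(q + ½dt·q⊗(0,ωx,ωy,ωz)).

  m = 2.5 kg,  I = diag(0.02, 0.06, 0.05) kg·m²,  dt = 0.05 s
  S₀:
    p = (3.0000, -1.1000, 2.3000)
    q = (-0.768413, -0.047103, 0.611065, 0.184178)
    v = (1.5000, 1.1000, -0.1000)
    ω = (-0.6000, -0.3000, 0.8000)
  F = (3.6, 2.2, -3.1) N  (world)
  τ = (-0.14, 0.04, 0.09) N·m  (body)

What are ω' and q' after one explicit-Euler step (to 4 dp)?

ω' = (-0.9560, -0.2787, 0.8828)
q' = (-0.7680, -0.0220, 0.6148, 0.1783)

precession coupling ω×(Iω) = (0.0024, 0.0144, 0.0072)
angular accel α = (-7.1200, 0.4267, 1.6560)
ω + α·dt = (-0.9560, -0.2787, 0.8828)
q⊗(0,ω) = (0.0077153, 1.0051532, 0.1576995, -0.2339605)
q' = normalize(q + ½dt·q⊗(0,ω)) = (-0.7680, -0.0220, 0.6148, 0.1783)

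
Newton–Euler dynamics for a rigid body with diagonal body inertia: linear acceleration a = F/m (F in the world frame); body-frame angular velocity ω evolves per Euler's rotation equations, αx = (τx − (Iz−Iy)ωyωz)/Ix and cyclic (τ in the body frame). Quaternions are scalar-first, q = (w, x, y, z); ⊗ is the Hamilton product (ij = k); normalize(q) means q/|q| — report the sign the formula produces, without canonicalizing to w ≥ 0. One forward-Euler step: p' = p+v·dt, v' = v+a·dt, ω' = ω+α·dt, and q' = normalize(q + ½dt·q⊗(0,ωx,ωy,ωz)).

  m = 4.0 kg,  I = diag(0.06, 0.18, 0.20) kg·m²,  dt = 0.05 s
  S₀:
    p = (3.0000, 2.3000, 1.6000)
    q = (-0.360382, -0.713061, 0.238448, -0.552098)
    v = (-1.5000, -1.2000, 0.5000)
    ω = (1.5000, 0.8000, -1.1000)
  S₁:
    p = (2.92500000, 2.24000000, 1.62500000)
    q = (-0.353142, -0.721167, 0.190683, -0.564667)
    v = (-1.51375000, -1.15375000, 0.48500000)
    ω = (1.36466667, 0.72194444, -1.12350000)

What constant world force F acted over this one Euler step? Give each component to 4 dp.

velocity change Δv = (-0.01375000, 0.04625000, -0.01500000)
applied force F = (-1.1000, 3.7000, -1.2000)

F = (-1.1000, 3.7000, -1.2000)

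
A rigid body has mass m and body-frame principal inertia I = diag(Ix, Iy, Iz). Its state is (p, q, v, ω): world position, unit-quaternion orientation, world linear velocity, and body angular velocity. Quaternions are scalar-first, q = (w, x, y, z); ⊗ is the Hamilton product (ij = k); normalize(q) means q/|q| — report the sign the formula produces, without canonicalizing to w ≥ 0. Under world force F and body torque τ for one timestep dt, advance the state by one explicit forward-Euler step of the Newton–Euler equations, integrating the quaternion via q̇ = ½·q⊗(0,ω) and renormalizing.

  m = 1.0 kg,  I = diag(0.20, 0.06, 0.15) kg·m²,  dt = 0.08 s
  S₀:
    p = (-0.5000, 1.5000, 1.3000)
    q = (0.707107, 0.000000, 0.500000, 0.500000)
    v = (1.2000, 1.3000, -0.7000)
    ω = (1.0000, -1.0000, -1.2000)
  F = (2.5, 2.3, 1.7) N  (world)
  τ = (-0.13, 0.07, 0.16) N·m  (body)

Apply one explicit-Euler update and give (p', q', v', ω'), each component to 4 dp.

p' = (-0.4040, 1.6040, 1.2440)
q' = (0.7490, 0.0242, 0.4904, 0.4448)
v' = (1.4000, 1.4840, -0.5640)
ω' = (0.9048, -0.8267, -1.1893)

p' = p + v·dt = (-0.4040, 1.6040, 1.2440)
v + (F/m)dt = (1.4000, 1.4840, -0.5640)
angular accel α = (-1.1900, 2.1667, 0.1333)
ω + α·dt = (0.9048, -0.8267, -1.1893)
q⊗(0,ω) = (1.1000000, 0.6071070, -0.2071070, -1.3485284)
q' = normalize(q + ½dt·q⊗(0,ω)) = (0.7490, 0.0242, 0.4904, 0.4448)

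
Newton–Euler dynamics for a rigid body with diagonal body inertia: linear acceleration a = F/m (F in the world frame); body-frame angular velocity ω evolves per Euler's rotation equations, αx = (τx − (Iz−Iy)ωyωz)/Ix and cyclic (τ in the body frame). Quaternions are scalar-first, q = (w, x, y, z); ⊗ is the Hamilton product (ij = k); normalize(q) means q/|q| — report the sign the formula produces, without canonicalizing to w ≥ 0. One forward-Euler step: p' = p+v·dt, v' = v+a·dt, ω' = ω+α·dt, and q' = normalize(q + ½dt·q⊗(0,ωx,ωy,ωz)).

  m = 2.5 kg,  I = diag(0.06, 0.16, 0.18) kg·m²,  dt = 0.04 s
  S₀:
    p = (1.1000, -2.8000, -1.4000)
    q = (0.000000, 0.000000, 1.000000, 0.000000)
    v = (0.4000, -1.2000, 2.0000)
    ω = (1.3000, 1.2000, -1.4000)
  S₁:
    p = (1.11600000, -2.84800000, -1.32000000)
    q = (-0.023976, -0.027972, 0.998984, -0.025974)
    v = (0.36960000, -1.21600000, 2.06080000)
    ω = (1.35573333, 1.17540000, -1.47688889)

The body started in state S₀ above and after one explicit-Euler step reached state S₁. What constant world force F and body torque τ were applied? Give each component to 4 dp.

F = (-1.9000, -1.0000, 3.8000)
τ = (0.0500, 0.1200, -0.1900)

rate change Δω = (0.05573333, -0.02460000, -0.07688889)
applied torque τ = (0.0500, 0.1200, -0.1900)
velocity change Δv = (-0.03040000, -0.01600000, 0.06080000)
m·(v₁−v₀)/dt = (-1.9000, -1.0000, 3.8000)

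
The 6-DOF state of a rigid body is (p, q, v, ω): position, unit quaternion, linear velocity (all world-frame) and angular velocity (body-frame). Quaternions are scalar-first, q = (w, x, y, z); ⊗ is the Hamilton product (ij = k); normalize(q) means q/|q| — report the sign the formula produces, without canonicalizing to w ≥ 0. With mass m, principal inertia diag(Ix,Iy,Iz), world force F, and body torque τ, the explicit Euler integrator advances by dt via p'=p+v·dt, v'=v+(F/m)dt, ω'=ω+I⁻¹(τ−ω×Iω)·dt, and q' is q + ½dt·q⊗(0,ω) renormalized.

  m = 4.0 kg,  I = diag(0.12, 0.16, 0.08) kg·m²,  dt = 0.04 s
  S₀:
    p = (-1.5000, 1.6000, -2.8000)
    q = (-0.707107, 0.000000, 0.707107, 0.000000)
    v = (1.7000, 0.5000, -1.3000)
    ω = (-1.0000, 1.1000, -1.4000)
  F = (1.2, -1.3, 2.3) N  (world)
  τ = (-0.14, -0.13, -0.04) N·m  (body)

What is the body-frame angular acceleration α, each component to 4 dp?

α = (-2.1933, -1.1625, 0.0500)

gyro term ω×Iω = (0.1232, 0.0560, -0.0440)
α = I⁻¹(τ − ω×Iω) = (-2.1933, -1.1625, 0.0500)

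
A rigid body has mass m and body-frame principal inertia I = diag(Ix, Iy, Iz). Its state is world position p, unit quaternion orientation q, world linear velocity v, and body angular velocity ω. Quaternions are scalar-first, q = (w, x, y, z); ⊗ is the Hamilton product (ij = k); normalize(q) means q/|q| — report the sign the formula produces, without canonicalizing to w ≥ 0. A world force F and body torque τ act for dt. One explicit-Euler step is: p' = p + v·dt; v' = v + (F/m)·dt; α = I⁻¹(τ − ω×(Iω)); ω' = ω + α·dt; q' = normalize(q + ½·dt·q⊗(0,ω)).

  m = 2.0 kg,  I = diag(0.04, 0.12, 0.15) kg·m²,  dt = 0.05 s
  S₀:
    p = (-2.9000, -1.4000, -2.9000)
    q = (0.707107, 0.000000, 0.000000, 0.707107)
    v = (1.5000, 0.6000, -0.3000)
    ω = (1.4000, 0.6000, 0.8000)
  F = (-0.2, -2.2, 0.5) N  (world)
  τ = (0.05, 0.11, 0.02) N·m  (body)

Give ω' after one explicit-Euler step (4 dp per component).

ω' = (1.4445, 0.6972, 0.7843)

gyro term ω×Iω = (0.0144, -0.1232, 0.0672)
(τ − ω×Iω)/I = (0.8900, 1.9433, -0.3147)
ω' = ω + α·dt = (1.4445, 0.6972, 0.7843)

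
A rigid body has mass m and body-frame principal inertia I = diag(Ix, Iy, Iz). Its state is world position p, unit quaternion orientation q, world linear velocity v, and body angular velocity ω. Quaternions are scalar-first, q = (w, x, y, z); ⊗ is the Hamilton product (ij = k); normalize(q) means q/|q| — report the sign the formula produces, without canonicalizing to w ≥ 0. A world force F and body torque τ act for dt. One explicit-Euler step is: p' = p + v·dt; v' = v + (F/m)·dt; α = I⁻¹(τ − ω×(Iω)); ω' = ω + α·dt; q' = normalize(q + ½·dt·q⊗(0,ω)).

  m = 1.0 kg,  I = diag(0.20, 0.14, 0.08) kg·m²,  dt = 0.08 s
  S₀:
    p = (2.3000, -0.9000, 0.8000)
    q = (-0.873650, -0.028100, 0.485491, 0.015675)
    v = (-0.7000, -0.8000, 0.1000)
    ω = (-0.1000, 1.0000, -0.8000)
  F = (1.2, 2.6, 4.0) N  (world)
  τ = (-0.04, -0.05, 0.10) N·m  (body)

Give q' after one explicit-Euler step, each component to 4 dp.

q' = (-0.8915, -0.0407, 0.4490, 0.0444)

q⊗(0,ω) = (-0.4757610, -0.3167028, -0.8976975, 0.7193691)
q + ½dt·q⊗(0,ω), renormalized = (-0.8915, -0.0407, 0.4490, 0.0444)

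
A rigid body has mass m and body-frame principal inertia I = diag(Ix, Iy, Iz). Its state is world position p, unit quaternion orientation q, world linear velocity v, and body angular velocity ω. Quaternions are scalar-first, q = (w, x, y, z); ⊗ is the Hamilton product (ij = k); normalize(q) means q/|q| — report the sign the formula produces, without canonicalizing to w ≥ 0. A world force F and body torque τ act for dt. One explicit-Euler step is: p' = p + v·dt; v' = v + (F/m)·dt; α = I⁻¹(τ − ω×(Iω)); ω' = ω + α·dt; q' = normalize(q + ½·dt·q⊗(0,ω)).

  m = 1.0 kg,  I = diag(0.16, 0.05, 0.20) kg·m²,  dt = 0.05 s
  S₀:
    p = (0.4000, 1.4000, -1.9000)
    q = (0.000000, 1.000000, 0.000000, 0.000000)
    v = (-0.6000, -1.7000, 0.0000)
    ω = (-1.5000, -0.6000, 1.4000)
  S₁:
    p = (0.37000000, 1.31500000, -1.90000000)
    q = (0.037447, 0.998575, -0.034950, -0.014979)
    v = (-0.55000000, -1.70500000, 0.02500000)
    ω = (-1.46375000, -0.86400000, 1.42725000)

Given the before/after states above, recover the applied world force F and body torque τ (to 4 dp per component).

F = (1.0000, -0.1000, 0.5000)
τ = (-0.0100, -0.1800, 0.0100)

ω₁ − ω₀ = (0.03625000, -0.26400000, 0.02725000)
precession coupling = (-0.1260, 0.0840, -0.0990)
I·α + gyro = (-0.0100, -0.1800, 0.0100)
v₁ − v₀ = (0.05000000, -0.00500000, 0.02500000)
m·(v₁−v₀)/dt = (1.0000, -0.1000, 0.5000)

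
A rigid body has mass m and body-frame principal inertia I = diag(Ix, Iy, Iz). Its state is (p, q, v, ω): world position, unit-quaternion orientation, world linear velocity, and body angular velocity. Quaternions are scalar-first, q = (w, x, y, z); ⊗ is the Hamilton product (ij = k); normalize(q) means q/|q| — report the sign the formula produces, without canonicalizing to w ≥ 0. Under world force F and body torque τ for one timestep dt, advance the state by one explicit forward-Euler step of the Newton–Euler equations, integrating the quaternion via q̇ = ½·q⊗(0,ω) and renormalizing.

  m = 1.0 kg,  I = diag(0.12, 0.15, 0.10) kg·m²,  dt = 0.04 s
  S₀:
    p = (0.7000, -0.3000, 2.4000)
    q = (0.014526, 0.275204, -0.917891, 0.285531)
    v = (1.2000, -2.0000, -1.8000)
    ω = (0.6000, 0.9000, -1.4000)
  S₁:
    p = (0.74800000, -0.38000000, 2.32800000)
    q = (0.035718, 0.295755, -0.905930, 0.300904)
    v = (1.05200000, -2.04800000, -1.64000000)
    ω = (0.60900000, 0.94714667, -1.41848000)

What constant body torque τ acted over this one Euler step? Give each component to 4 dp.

τ = (0.0900, 0.1600, -0.0300)

rate change Δω = (0.00900000, 0.04714667, -0.01848000)
gyro term ω₀×Iω₀ = (0.0630, -0.0168, 0.0162)
τ = I·(Δω/dt) + ω₀×(Iω₀) = (0.0900, 0.1600, -0.0300)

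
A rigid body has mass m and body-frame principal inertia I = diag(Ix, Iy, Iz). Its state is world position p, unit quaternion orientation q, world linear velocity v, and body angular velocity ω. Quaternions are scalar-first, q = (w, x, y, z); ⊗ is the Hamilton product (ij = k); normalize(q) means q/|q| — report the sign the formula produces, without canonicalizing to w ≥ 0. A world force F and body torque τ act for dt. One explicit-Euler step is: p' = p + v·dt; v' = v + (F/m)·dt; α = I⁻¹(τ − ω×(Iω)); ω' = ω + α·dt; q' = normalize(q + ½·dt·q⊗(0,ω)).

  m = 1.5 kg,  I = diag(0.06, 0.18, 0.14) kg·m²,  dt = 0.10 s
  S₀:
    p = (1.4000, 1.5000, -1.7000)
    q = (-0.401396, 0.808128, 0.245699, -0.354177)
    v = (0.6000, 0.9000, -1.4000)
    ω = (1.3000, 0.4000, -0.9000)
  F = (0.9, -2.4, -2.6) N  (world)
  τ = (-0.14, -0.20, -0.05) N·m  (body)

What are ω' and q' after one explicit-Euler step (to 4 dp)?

α = I⁻¹(τ − ω×Iω) = (-2.5733, -1.6311, -0.8029)
ω + α·dt = (1.0427, 0.2369, -0.9803)
2q̇ = q⊗(0,ω) = (-1.4676053, -0.6012731, 0.1063267, 0.3650989)
q + ½dt·q⊗(0,ω), renormalized = (-0.4732, 0.7755, 0.2502, -0.3348)

ω' = (1.0427, 0.2369, -0.9803)
q' = (-0.4732, 0.7755, 0.2502, -0.3348)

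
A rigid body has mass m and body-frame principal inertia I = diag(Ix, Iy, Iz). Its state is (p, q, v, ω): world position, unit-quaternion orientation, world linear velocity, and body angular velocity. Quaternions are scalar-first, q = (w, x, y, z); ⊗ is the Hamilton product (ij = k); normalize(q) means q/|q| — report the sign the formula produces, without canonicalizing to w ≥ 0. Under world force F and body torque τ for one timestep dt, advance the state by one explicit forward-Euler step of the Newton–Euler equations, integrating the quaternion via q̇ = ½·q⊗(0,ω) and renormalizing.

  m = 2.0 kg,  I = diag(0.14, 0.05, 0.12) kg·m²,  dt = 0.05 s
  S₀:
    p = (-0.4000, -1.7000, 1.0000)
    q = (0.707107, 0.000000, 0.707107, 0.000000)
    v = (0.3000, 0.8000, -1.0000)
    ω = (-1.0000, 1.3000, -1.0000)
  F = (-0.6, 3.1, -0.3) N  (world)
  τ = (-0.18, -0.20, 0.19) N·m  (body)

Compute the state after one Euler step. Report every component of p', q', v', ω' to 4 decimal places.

p' = (-0.3850, -1.6600, 0.9500)
q' = (0.6833, -0.0353, 0.7292, 0.0000)
v' = (0.2850, 0.8775, -1.0075)
ω' = (-1.0318, 1.0800, -0.9696)

angular accel α = (-0.6357, -4.4000, 0.6083)
new body rate ω' = (-1.0318, 1.0800, -0.9696)
Hamilton product q⊗(0,ω) = (-0.9192391, -1.4142140, 0.9192391, 0.0000000)
q + ½dt·q⊗(0,ω), renormalized = (0.6833, -0.0353, 0.7292, 0.0000)
a = (-0.3000, 1.5500, -0.1500)
new position p' = (-0.3850, -1.6600, 0.9500)
v' = v + a·dt = (0.2850, 0.8775, -1.0075)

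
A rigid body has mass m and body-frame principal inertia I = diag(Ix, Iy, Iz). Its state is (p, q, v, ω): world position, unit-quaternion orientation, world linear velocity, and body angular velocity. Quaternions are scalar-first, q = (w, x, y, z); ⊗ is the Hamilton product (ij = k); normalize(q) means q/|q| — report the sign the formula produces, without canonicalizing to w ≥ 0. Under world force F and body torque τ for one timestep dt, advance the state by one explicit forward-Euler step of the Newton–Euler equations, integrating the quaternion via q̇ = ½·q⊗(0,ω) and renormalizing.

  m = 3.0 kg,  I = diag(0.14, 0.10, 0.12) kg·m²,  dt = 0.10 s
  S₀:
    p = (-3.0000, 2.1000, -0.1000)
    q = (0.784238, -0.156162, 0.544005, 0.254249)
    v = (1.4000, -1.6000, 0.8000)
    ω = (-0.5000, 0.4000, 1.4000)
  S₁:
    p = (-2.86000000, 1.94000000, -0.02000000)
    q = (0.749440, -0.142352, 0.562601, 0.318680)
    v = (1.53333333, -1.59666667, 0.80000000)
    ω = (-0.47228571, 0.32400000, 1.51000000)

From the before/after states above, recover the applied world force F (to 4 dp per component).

F = (4.0000, 0.1000, 0.0000)

Δv = v₁−v₀ = (0.13333333, 0.00333333, 0.00000000)
F = m·Δv/dt = (4.0000, 0.1000, 0.0000)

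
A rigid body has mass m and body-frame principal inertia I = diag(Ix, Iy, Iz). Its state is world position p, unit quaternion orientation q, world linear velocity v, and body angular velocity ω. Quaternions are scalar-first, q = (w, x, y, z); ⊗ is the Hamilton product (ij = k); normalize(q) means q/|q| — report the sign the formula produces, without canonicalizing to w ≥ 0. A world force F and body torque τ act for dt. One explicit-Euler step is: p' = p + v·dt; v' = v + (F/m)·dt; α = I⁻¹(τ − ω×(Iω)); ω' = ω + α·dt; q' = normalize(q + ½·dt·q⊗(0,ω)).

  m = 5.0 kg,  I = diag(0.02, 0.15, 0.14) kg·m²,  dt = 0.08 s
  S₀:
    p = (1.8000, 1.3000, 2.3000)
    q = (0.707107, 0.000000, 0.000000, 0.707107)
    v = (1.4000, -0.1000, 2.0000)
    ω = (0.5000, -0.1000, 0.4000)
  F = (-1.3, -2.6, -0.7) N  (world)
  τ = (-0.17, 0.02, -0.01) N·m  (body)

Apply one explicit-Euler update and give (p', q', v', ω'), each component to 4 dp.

p + v·dt = (1.9120, 1.2920, 2.4600)
v + (F/m)dt = (1.3792, -0.1416, 1.9888)
gyro term ω×Iω = (0.0004, -0.0240, -0.0065)
angular accel α = (-8.5200, 0.2933, -0.0250)
ω' = ω + α·dt = (-0.1816, -0.0765, 0.3980)
q⊗(0,ω) = (-0.2828428, 0.4242642, 0.2828428, 0.2828428)
updated quaternion q' = (0.6956, 0.0170, 0.0113, 0.7182)

p' = (1.9120, 1.2920, 2.4600)
q' = (0.6956, 0.0170, 0.0113, 0.7182)
v' = (1.3792, -0.1416, 1.9888)
ω' = (-0.1816, -0.0765, 0.3980)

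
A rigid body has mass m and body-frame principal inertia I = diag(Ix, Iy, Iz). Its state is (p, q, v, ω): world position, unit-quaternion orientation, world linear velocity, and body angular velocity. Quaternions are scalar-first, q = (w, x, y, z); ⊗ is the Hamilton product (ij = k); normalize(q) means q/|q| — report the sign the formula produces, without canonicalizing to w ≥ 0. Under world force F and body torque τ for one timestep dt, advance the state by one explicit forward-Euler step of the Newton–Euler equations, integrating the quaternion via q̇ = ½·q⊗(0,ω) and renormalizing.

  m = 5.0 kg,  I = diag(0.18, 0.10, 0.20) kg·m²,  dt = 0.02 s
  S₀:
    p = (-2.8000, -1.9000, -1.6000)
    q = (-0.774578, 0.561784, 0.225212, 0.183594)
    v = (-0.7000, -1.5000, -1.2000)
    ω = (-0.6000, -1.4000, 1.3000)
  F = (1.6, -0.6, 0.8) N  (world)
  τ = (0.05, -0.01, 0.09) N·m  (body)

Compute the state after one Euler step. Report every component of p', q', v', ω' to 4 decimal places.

a = (0.3200, -0.1200, 0.1600)
new position p' = (-2.8140, -1.9300, -1.6240)
v + (F/m)dt = (-0.6936, -1.5024, -1.1968)
α = I⁻¹(τ − ω×Iω) = (1.2889, -0.2560, 0.7860)
ω + α·dt = (-0.5742, -1.4051, 1.3157)
q⊗(0,ω) = (0.4136950, 1.0145540, 0.2439336, -1.6583218)
q' = normalize(q + ½dt·q⊗(0,ω)) = (-0.7703, 0.5718, 0.2276, 0.1670)

p' = (-2.8140, -1.9300, -1.6240)
q' = (-0.7703, 0.5718, 0.2276, 0.1670)
v' = (-0.6936, -1.5024, -1.1968)
ω' = (-0.5742, -1.4051, 1.3157)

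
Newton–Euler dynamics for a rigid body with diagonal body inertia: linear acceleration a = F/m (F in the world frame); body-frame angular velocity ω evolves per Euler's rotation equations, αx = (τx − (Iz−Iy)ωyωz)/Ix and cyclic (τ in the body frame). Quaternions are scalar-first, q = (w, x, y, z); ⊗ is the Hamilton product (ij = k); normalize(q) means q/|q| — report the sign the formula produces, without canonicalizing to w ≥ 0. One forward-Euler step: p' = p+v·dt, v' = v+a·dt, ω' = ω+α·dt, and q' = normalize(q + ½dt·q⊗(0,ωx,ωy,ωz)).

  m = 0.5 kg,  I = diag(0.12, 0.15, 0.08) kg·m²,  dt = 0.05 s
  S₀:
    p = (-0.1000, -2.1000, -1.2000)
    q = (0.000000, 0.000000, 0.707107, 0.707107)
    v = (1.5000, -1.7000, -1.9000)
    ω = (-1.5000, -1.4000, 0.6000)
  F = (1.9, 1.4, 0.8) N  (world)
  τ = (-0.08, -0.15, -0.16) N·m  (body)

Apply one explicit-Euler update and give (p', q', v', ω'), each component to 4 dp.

p' = (-0.0250, -2.1850, -1.2950)
q' = (0.0141, 0.0353, 0.6796, 0.7326)
v' = (1.6900, -1.5600, -1.8200)
ω' = (-1.5578, -1.4380, 0.4606)

ω×(Iω) gyroscopic = (0.0588, -0.0360, 0.0630)
α = I⁻¹(τ − ω×Iω) = (-1.1567, -0.7600, -2.7875)
ω + α·dt = (-1.5578, -1.4380, 0.4606)
Hamilton product q⊗(0,ω) = (0.5656856, 1.4142140, -1.0606605, 1.0606605)
updated quaternion q' = (0.0141, 0.0353, 0.6796, 0.7326)
linear accel F/m = (3.8000, 2.8000, 1.6000)
p + v·dt = (-0.0250, -2.1850, -1.2950)
v' = v + a·dt = (1.6900, -1.5600, -1.8200)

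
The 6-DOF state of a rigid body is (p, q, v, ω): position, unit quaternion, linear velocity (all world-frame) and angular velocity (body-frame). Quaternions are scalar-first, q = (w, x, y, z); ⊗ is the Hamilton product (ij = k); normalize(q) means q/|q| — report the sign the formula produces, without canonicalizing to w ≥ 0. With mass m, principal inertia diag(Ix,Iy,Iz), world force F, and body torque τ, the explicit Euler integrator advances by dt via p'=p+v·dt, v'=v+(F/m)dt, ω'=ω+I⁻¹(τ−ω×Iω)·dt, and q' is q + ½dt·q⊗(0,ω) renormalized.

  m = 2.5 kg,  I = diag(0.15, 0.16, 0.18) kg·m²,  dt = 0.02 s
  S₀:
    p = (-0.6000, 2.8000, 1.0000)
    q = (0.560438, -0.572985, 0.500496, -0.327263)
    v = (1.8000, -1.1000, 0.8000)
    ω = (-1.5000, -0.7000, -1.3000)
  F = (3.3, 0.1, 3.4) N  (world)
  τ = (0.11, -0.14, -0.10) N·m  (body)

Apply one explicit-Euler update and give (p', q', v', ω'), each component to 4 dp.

p' = (-0.5640, 2.7780, 1.0160)
q' = (0.5510, -0.5901, 0.4939, -0.3230)
v' = (1.8264, -1.0992, 0.8272)
ω' = (-1.4878, -0.7102, -1.3123)

gyro term ω×Iω = (0.0182, -0.0585, 0.0105)
(τ − ω×Iω)/I = (0.6120, -0.5094, -0.6139)
ω + α·dt = (-1.4878, -0.7102, -1.3123)
2q̇ = q⊗(0,ω) = (-0.9345722, -1.7203859, -0.6462926, 0.4232641)
updated quaternion q' = (0.5510, -0.5901, 0.4939, -0.3230)
new position p' = (-0.5640, 2.7780, 1.0160)
v + (F/m)dt = (1.8264, -1.0992, 0.8272)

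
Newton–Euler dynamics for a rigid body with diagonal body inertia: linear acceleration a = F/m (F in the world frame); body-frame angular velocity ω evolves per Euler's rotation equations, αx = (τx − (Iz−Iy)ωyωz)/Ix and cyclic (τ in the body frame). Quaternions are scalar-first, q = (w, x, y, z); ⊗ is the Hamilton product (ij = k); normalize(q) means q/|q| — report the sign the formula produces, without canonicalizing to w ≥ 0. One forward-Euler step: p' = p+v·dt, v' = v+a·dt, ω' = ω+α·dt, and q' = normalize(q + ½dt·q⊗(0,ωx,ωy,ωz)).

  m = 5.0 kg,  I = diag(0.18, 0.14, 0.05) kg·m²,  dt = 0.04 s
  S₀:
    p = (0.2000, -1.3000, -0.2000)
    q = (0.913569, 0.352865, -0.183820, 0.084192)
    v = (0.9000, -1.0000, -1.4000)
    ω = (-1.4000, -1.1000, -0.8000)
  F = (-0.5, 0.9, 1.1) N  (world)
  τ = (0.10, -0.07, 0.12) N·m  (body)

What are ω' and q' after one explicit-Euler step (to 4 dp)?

ω' = (-1.3602, -1.1616, -0.6547)
q' = (0.9201, 0.3318, -0.2005, 0.0566)

(τ − ω×Iω)/I = (0.9956, -1.5400, 3.6320)
ω' = ω + α·dt = (-1.3602, -1.1616, -0.6547)
q⊗(0,ω) = (0.3591626, -1.0393294, -0.8405027, -1.3763547)
q + ½dt·q⊗(0,ω), renormalized = (0.9201, 0.3318, -0.2005, 0.0566)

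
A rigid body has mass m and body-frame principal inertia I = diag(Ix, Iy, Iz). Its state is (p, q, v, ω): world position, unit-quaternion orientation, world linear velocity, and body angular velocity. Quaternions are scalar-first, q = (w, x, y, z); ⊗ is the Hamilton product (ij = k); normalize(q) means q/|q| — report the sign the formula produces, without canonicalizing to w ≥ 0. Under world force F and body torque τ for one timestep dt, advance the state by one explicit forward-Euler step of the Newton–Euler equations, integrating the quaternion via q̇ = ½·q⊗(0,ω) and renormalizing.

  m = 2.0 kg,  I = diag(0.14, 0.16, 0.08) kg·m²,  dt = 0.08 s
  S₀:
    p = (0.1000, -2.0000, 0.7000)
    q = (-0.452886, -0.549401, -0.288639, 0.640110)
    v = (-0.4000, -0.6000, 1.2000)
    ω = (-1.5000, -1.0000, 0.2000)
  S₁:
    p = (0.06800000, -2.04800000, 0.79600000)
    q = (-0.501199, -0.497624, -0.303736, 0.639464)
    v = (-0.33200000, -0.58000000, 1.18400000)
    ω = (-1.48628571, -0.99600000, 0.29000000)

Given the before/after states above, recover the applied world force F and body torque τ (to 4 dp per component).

Δω = ω₁−ω₀ = (0.01371429, 0.00400000, 0.09000000)
gyro term ω₀×Iω₀ = (0.0160, -0.0180, 0.0300)
I·α + gyro = (0.0400, -0.0100, 0.1200)
Δv = v₁−v₀ = (0.06800000, 0.02000000, -0.01600000)
m·(v₁−v₀)/dt = (1.7000, 0.5000, -0.4000)

F = (1.7000, 0.5000, -0.4000)
τ = (0.0400, -0.0100, 0.1200)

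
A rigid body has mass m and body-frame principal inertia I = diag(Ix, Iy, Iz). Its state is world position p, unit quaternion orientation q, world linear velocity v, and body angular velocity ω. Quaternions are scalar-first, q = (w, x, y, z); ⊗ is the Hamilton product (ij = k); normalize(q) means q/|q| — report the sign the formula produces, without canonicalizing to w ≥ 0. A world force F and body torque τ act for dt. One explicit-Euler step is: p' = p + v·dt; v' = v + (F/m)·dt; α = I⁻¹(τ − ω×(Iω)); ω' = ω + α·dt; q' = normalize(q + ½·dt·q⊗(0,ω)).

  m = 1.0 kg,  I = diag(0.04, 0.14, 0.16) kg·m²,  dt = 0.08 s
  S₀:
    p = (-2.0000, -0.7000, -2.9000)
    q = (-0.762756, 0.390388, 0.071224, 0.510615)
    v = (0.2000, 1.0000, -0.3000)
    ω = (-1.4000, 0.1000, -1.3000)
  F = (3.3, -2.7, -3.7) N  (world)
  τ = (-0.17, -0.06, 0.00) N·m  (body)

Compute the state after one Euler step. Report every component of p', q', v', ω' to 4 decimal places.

p' = (-1.9840, -0.6200, -2.9240)
q' = (-0.7125, 0.4261, 0.0597, 0.5542)
v' = (0.4640, 0.7840, -0.5960)
ω' = (-1.7348, 0.1905, -1.2930)

a = F/m = (3.3000, -2.7000, -3.7000)
p' = p + v·dt = (-1.9840, -0.6200, -2.9240)
new velocity v' = (0.4640, 0.7840, -0.5960)
angular accel α = (-4.1850, 1.1314, 0.0875)
new body rate ω' = (-1.7348, 0.1905, -1.2930)
q⊗(0,ω) = (1.2032203, 0.9242057, -0.2836322, 1.1303352)
updated quaternion q' = (-0.7125, 0.4261, 0.0597, 0.5542)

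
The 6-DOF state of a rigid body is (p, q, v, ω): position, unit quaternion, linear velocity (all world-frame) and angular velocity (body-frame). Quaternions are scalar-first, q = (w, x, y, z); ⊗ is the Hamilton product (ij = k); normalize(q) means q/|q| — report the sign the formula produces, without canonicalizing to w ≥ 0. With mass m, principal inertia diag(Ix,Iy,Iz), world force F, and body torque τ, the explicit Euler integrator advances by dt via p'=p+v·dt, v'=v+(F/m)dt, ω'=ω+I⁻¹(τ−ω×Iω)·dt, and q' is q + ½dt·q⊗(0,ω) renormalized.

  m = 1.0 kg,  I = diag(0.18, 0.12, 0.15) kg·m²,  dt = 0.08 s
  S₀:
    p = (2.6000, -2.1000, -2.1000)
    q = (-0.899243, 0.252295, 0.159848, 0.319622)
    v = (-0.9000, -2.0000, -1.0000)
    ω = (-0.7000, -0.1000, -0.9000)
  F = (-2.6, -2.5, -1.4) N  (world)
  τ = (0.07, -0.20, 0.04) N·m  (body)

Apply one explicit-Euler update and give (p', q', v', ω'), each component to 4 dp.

p + v·dt = (2.5280, -2.2600, -2.1800)
v + (F/m)dt = (-1.1080, -2.2000, -1.1120)
ω×(Iω) gyroscopic = (0.0027, 0.0189, -0.0042)
angular accel α = (0.3739, -1.8242, 0.2947)
new body rate ω' = (-0.6701, -0.2459, -0.8764)
2q̇ = q⊗(0,ω) = (0.4802511, 0.5175691, 0.0932544, 0.8959828)
updated quaternion q' = (-0.8791, 0.2727, 0.1634, 0.3551)

p' = (2.5280, -2.2600, -2.1800)
q' = (-0.8791, 0.2727, 0.1634, 0.3551)
v' = (-1.1080, -2.2000, -1.1120)
ω' = (-0.6701, -0.2459, -0.8764)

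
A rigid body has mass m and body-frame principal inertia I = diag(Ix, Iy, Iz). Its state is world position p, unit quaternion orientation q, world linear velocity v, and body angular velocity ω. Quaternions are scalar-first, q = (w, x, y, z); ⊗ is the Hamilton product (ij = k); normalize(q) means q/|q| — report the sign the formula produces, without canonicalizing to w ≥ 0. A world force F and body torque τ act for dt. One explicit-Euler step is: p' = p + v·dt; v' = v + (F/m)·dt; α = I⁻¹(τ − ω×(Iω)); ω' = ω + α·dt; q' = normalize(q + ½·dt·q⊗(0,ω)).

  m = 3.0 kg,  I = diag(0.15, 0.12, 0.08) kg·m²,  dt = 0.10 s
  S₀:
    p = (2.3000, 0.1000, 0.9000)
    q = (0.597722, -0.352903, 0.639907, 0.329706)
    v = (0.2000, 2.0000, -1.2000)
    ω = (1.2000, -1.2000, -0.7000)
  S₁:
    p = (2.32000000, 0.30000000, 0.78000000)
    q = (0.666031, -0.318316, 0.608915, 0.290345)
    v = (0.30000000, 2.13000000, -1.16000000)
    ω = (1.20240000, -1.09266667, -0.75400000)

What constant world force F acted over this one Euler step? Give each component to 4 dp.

F = (3.0000, 3.9000, 1.2000)

Δv = v₁−v₀ = (0.10000000, 0.13000000, 0.04000000)
F = m·Δv/dt = (3.0000, 3.9000, 1.2000)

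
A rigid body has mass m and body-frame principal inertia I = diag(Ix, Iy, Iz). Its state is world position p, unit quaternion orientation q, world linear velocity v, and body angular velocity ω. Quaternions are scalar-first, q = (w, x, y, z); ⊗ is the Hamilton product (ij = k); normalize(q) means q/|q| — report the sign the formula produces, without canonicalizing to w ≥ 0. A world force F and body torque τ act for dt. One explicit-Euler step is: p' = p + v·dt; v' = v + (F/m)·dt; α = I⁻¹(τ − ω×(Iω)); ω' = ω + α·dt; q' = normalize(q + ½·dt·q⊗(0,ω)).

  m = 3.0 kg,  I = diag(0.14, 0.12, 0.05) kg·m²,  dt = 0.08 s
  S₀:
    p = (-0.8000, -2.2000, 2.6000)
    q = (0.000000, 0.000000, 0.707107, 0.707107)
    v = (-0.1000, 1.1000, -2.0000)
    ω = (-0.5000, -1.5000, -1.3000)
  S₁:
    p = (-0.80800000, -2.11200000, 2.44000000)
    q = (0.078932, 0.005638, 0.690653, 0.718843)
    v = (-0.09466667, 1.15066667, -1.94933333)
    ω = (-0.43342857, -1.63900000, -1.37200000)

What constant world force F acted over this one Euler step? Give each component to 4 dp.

F = (0.2000, 1.9000, 1.9000)

Δv = v₁−v₀ = (0.00533333, 0.05066667, 0.05066667)
applied force F = (0.2000, 1.9000, 1.9000)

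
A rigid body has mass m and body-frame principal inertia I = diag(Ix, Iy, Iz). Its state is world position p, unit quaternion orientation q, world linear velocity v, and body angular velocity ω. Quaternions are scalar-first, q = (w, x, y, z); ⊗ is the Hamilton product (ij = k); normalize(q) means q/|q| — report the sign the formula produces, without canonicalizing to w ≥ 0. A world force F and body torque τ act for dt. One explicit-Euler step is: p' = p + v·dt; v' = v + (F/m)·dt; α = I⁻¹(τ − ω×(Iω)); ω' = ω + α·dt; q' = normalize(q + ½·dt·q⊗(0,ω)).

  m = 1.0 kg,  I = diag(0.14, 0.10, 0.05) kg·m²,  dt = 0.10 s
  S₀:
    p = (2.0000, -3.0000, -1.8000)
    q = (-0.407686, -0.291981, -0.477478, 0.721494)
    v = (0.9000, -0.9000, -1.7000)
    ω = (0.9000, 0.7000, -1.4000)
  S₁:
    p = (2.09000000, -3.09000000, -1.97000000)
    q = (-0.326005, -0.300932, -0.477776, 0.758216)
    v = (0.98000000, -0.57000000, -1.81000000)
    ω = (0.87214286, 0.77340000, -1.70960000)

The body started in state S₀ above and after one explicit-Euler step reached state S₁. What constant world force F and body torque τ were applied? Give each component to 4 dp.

velocity change Δv = (0.08000000, 0.33000000, -0.11000000)
F = m·Δv/dt = (0.8000, 3.3000, -1.1000)
Δω = ω₁−ω₀ = (-0.02785714, 0.07340000, -0.30960000)
ω₀×(Iω₀) = (0.0490, -0.1134, -0.0252)
τ = I·(Δω/dt) + ω₀×(Iω₀) = (0.0100, -0.0400, -0.1800)

F = (0.8000, 3.3000, -1.1000)
τ = (0.0100, -0.0400, -0.1800)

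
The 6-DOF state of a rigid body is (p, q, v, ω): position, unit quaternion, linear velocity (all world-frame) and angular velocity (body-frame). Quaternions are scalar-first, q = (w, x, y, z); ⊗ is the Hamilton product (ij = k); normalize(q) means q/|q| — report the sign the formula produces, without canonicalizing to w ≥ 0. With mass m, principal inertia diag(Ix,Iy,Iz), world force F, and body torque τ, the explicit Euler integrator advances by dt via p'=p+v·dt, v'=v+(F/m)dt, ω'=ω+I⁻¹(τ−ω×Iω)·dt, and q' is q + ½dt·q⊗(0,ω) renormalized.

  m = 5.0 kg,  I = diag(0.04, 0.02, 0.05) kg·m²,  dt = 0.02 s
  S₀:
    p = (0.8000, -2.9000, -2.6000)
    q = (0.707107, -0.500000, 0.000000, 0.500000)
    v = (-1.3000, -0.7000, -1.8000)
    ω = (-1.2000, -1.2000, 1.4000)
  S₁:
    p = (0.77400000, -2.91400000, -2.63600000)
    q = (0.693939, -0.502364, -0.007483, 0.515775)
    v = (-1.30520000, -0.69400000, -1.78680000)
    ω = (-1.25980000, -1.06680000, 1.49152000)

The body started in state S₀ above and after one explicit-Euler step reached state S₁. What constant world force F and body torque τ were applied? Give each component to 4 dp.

F = (-1.3000, 1.5000, 3.3000)
τ = (-0.1700, 0.1500, 0.2000)

velocity change Δv = (-0.00520000, 0.00600000, 0.01320000)
F = m·Δv/dt = (-1.3000, 1.5000, 3.3000)
rate change Δω = (-0.05980000, 0.13320000, 0.09152000)
precession coupling = (-0.0504, 0.0168, -0.0288)
I·α + gyro = (-0.1700, 0.1500, 0.2000)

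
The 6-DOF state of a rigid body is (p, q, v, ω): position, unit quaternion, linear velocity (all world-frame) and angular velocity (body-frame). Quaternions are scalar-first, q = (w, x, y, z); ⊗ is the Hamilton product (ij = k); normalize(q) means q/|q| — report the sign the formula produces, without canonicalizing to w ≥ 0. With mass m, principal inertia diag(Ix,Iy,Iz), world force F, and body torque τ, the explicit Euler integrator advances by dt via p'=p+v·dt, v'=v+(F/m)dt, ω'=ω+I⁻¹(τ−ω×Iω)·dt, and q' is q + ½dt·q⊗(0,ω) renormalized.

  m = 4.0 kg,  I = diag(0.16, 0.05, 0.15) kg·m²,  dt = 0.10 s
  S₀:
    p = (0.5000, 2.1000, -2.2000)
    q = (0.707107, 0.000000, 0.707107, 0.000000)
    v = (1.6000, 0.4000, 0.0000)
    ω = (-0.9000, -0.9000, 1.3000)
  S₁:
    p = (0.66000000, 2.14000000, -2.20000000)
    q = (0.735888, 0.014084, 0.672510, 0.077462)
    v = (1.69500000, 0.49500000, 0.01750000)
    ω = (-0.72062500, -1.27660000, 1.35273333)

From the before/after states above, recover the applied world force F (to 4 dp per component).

Δv = v₁−v₀ = (0.09500000, 0.09500000, 0.01750000)
applied force F = (3.8000, 3.8000, 0.7000)

F = (3.8000, 3.8000, 0.7000)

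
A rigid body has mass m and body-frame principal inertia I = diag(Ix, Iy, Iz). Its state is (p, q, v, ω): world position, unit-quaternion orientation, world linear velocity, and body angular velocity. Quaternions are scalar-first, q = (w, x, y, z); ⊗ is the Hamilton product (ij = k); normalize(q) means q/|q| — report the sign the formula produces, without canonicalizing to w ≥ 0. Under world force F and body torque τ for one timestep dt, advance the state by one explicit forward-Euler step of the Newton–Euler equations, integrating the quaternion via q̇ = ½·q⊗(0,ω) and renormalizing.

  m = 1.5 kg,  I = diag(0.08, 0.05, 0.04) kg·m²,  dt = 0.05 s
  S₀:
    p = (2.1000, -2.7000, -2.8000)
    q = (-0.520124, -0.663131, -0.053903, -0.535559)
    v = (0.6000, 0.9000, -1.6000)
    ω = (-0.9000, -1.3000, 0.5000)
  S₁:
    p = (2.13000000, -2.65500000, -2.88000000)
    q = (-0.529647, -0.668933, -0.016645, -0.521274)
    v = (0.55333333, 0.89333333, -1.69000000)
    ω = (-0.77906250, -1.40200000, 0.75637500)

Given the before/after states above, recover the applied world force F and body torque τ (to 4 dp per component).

velocity change Δv = (-0.04666667, -0.00666667, -0.09000000)
m·(v₁−v₀)/dt = (-1.4000, -0.2000, -2.7000)
ω₁ − ω₀ = (0.12093750, -0.10200000, 0.25637500)
gyro term ω₀×Iω₀ = (0.0065, -0.0180, -0.0351)
τ = I·(Δω/dt) + ω₀×(Iω₀) = (0.2000, -0.1200, 0.1700)

F = (-1.4000, -0.2000, -2.7000)
τ = (0.2000, -0.1200, 0.1700)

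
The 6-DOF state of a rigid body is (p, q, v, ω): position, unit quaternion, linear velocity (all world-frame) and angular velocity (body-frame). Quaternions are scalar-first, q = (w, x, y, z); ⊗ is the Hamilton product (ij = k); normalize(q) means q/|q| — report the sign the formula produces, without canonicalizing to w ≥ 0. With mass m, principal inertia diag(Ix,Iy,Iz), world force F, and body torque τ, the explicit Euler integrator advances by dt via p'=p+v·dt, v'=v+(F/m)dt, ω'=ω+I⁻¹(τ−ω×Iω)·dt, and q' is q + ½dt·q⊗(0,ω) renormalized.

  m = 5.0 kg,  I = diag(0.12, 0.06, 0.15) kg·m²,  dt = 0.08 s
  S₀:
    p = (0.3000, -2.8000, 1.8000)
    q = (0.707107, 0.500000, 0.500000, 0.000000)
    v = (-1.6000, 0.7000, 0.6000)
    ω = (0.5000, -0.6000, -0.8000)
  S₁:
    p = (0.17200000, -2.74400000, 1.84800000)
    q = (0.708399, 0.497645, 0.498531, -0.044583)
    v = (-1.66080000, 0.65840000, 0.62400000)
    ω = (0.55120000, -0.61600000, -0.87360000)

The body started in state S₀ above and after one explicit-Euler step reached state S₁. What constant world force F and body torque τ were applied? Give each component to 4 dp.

velocity change Δv = (-0.06080000, -0.04160000, 0.02400000)
m·(v₁−v₀)/dt = (-3.8000, -2.6000, 1.5000)
Δω = ω₁−ω₀ = (0.05120000, -0.01600000, -0.07360000)
applied torque τ = (0.1200, 0.0000, -0.1200)

F = (-3.8000, -2.6000, 1.5000)
τ = (0.1200, 0.0000, -0.1200)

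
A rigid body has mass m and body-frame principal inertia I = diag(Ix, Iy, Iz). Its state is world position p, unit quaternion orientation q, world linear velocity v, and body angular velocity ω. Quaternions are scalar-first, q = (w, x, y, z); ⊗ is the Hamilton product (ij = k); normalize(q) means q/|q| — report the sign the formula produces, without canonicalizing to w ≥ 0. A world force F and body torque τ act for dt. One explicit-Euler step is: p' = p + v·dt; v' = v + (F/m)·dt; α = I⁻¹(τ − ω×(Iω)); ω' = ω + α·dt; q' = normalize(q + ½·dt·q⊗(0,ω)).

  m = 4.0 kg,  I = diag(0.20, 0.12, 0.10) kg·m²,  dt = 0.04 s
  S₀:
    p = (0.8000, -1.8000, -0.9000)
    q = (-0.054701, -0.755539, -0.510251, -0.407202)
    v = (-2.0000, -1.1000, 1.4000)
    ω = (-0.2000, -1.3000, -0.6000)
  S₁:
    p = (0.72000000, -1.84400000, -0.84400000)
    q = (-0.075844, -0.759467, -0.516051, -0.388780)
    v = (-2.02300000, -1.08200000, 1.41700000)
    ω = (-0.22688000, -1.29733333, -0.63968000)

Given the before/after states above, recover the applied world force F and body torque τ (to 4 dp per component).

F = (-2.3000, 1.8000, 1.7000)
τ = (-0.1500, 0.0200, -0.1200)

v₁ − v₀ = (-0.02300000, 0.01800000, 0.01700000)
F = m·Δv/dt = (-2.3000, 1.8000, 1.7000)
ω₁ − ω₀ = (-0.02688000, 0.00266667, -0.03968000)
gyro term ω₀×Iω₀ = (-0.0156, 0.0120, -0.0208)
τ = I·(Δω/dt) + ω₀×(Iω₀) = (-0.1500, 0.0200, -0.1200)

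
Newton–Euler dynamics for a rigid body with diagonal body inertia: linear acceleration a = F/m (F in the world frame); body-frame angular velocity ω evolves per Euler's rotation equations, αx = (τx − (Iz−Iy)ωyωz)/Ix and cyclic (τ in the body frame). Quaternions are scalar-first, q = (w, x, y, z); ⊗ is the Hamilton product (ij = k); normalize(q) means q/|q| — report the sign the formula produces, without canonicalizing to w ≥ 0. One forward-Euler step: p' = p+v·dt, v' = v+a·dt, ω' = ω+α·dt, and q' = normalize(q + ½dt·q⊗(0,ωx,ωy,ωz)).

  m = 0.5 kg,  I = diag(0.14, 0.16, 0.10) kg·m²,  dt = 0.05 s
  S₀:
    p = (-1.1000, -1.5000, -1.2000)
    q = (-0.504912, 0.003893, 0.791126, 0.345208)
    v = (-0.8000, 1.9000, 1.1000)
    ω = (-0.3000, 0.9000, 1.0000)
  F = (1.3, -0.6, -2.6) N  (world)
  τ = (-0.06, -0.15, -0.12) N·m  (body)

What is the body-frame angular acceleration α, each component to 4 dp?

α = (-0.0429, -0.8625, -1.1460)

precession coupling ω×(Iω) = (-0.0540, -0.0120, -0.0054)
(τ − ω×Iω)/I = (-0.0429, -0.8625, -1.1460)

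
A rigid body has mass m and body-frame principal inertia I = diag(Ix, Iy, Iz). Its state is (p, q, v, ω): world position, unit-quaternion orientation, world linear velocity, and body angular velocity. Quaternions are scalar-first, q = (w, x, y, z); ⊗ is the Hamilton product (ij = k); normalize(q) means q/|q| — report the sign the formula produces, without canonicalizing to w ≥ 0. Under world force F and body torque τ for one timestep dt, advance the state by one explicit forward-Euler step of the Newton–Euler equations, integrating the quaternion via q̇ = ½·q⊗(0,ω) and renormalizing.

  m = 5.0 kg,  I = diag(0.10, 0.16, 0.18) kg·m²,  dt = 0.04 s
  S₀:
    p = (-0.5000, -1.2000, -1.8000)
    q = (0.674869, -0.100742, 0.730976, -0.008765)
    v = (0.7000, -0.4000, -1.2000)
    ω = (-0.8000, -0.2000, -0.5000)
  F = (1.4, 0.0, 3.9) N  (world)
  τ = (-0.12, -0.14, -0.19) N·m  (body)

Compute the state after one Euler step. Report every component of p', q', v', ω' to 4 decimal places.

(τ − ω×Iω)/I = (-1.2200, -0.6750, -1.1089)
ω + α·dt = (-0.8488, -0.2270, -0.5444)
q⊗(0,ω) = (0.0612191, -0.9071362, -0.1783328, 0.2674947)
q' = normalize(q + ½dt·q⊗(0,ω)) = (0.6760, -0.1189, 0.7273, -0.0034)
linear accel F/m = (0.2800, 0.0000, 0.7800)
new position p' = (-0.4720, -1.2160, -1.8480)
v' = v + a·dt = (0.7112, -0.4000, -1.1688)

p' = (-0.4720, -1.2160, -1.8480)
q' = (0.6760, -0.1189, 0.7273, -0.0034)
v' = (0.7112, -0.4000, -1.1688)
ω' = (-0.8488, -0.2270, -0.5444)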